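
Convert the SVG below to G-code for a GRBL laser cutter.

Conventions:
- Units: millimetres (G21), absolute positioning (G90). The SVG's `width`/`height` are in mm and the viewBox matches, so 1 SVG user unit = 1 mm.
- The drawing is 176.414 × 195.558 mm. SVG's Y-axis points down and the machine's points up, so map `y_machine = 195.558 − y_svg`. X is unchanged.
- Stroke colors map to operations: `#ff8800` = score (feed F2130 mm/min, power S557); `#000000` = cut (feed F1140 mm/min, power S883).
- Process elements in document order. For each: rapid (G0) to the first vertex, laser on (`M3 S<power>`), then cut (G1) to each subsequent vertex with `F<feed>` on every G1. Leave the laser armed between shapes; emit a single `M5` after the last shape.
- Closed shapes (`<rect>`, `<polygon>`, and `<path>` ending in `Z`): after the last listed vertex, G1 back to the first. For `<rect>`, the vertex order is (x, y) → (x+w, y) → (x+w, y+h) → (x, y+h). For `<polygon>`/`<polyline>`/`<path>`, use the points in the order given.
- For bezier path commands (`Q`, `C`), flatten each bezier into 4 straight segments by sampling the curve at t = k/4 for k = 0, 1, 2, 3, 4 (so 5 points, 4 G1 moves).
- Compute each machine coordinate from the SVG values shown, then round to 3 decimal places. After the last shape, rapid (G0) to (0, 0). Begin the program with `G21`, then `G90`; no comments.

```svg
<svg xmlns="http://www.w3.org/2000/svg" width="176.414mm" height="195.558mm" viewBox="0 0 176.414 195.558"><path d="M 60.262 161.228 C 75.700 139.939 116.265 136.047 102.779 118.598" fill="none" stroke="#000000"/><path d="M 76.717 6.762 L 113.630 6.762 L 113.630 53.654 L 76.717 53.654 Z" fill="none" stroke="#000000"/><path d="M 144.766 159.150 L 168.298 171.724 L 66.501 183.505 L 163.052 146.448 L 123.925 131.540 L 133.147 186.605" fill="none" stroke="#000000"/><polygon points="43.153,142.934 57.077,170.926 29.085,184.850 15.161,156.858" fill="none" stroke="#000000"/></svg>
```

G21
G90
G0 X60.262 Y34.330
M3 S883
G1 X75.315 Y47.518 F1140
G1 X92.367 Y57.085 F1140
G1 X103.996 Y65.932 F1140
G1 X102.779 Y76.960 F1140
G0 X76.717 Y188.796
M3 S883
G1 X113.630 Y188.796 F1140
G1 X113.630 Y141.904 F1140
G1 X76.717 Y141.904 F1140
G1 X76.717 Y188.796 F1140
G0 X144.766 Y36.408
M3 S883
G1 X168.298 Y23.834 F1140
G1 X66.501 Y12.053 F1140
G1 X163.052 Y49.110 F1140
G1 X123.925 Y64.018 F1140
G1 X133.147 Y8.953 F1140
G0 X43.153 Y52.624
M3 S883
G1 X57.077 Y24.632 F1140
G1 X29.085 Y10.708 F1140
G1 X15.161 Y38.700 F1140
G1 X43.153 Y52.624 F1140
M5
G0 X0.000 Y0.000

1 u = 1 mm; y_m = 195.558 − y.

[1] `<path>` cubic bezier, #000000→cut S883 F1140: (60.262,34.330) → (75.315,47.518) → (92.367,57.085) → (103.996,65.932) → (102.779,76.960)

[2] `<path>` rectangle, #000000→cut S883 F1140: (76.717,188.796) → (113.630,188.796) → (113.630,141.904) → (76.717,141.904) → (76.717,188.796) (closed)

[3] `<path>` open polyline, #000000→cut S883 F1140: (144.766,36.408) → (168.298,23.834) → (66.501,12.053) → (163.052,49.110) → (123.925,64.018) → (133.147,8.953)

[4] `<polygon>` regular polygon, #000000→cut S883 F1140: (43.153,52.624) → (57.077,24.632) → (29.085,10.708) → (15.161,38.700) → (43.153,52.624) (closed)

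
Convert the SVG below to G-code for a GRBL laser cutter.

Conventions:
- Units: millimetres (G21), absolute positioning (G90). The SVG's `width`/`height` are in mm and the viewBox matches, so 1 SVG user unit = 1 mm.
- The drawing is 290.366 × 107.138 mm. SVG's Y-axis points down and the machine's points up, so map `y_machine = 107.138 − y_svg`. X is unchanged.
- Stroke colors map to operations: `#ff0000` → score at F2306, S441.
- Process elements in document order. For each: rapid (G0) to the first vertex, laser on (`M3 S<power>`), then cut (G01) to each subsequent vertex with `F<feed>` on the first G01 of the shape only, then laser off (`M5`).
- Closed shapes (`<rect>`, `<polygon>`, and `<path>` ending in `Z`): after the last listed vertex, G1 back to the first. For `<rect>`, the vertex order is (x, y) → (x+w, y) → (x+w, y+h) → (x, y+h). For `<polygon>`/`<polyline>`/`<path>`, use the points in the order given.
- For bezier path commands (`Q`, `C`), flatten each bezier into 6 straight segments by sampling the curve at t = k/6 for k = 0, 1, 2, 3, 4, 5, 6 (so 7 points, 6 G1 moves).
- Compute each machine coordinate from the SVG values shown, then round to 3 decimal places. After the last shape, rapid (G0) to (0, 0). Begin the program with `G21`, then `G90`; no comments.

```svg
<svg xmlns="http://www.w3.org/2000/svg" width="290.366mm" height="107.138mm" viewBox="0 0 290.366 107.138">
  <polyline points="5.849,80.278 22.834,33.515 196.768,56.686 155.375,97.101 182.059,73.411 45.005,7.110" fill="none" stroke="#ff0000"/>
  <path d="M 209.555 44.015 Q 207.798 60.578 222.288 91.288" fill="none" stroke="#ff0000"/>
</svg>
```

Since the viewBox matches the mm dimensions, user units are millimetres directly. The only transform is the Y-flip y_m = 107.138 − y_svg.

Shape 1 is a open polyline drawn with `<polyline>`. Its stroke #ff0000 means score at S441, F2306. After flipping Y the toolpath is (5.849,26.860) → (22.834,73.623) → (196.768,50.452) → (155.375,10.037) → (182.059,33.727) → (45.005,100.028).

Shape 2 is a quadratic bezier drawn with `<path>`. Its stroke #ff0000 means score at S441, F2306. After flipping Y the toolpath is (209.555,63.123) → (209.421,57.209) → (210.189,50.509) → (211.860,43.023) → (214.433,34.751) → (217.909,25.694) → (222.288,15.850).

G21
G90
G0 X5.849 Y26.860
M3 S441
G01 X22.834 Y73.623 F2306
G01 X196.768 Y50.452
G01 X155.375 Y10.037
G01 X182.059 Y33.727
G01 X45.005 Y100.028
M5
G0 X209.555 Y63.123
M3 S441
G01 X209.421 Y57.209 F2306
G01 X210.189 Y50.509
G01 X211.860 Y43.023
G01 X214.433 Y34.751
G01 X217.909 Y25.694
G01 X222.288 Y15.850
M5
G0 X0.000 Y0.000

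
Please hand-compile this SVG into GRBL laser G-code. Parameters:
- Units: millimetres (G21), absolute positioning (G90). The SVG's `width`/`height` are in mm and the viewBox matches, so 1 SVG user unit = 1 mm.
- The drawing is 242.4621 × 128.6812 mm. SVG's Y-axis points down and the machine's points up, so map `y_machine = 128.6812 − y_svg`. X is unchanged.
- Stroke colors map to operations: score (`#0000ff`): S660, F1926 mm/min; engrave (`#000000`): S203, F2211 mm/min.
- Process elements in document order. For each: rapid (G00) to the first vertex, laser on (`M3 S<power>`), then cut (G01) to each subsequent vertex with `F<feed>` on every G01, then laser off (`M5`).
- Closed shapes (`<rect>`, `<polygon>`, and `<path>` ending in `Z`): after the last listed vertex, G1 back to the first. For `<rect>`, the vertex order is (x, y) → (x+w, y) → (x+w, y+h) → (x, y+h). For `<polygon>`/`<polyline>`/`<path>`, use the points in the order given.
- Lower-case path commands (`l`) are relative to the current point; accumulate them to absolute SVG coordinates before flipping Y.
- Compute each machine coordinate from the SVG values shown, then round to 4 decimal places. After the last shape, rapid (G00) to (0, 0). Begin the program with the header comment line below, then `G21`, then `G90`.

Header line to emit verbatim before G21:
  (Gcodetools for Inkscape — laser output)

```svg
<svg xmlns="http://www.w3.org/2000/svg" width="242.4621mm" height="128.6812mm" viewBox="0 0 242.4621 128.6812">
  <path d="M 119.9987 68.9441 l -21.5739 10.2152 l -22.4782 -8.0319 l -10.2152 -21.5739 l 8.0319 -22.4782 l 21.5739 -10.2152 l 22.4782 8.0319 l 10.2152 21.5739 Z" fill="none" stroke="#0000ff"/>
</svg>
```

viewBox `0 0 242.4621 128.6812` with mm width/height → 1 unit = 1 mm. Flip: y_m = 128.6812 − y_svg.

**Shape 1** — `<path>` regular polygon, stroke `#0000ff` → score (S660, F1926). Machine vertices: (119.9987,59.7371) → (98.4248,49.5219) → (75.9466,57.5538) → (65.7314,79.1277) → (73.7633,101.6059) → (95.3372,111.8211) → (117.8154,103.7892) → (128.0306,82.2153) → (119.9987,59.7371). Closed: final G1 returns to the first vertex.

(Gcodetools for Inkscape — laser output)
G21
G90
G00 X119.9987 Y59.7371
M3 S660
G01 X98.4248 Y49.5219 F1926
G01 X75.9466 Y57.5538 F1926
G01 X65.7314 Y79.1277 F1926
G01 X73.7633 Y101.6059 F1926
G01 X95.3372 Y111.8211 F1926
G01 X117.8154 Y103.7892 F1926
G01 X128.0306 Y82.2153 F1926
G01 X119.9987 Y59.7371 F1926
M5
G00 X0.0000 Y0.0000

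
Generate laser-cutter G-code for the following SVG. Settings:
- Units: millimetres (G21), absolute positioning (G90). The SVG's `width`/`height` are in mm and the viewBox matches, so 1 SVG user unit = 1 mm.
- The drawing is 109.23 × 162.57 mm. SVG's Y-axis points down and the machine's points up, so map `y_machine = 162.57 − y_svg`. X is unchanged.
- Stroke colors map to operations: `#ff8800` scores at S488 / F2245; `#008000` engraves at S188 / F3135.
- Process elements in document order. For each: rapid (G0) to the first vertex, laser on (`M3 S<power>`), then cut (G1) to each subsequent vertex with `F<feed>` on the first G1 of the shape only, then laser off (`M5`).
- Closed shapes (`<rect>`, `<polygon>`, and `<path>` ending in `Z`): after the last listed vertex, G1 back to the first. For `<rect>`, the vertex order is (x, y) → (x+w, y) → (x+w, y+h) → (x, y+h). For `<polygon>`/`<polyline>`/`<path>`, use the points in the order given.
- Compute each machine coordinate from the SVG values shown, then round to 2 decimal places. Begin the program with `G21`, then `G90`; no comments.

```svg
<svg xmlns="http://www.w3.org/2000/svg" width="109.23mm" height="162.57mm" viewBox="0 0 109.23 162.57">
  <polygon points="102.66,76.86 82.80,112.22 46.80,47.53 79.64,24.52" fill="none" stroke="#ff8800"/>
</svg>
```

G21
G90
G0 X102.66 Y85.71
M3 S488
G1 X82.80 Y50.35 F2245
G1 X46.80 Y115.04
G1 X79.64 Y138.05
G1 X102.66 Y85.71
M5

Since the viewBox matches the mm dimensions, user units are millimetres directly. The only transform is the Y-flip y_m = 162.57 − y_svg.

Shape 1 is a closed polygon drawn with `<polygon>`. Its stroke #ff8800 means score at S488, F2245. After flipping Y the toolpath is (102.66,85.71) → (82.80,50.35) → (46.80,115.04) → (79.64,138.05) → (102.66,85.71), returning to the start.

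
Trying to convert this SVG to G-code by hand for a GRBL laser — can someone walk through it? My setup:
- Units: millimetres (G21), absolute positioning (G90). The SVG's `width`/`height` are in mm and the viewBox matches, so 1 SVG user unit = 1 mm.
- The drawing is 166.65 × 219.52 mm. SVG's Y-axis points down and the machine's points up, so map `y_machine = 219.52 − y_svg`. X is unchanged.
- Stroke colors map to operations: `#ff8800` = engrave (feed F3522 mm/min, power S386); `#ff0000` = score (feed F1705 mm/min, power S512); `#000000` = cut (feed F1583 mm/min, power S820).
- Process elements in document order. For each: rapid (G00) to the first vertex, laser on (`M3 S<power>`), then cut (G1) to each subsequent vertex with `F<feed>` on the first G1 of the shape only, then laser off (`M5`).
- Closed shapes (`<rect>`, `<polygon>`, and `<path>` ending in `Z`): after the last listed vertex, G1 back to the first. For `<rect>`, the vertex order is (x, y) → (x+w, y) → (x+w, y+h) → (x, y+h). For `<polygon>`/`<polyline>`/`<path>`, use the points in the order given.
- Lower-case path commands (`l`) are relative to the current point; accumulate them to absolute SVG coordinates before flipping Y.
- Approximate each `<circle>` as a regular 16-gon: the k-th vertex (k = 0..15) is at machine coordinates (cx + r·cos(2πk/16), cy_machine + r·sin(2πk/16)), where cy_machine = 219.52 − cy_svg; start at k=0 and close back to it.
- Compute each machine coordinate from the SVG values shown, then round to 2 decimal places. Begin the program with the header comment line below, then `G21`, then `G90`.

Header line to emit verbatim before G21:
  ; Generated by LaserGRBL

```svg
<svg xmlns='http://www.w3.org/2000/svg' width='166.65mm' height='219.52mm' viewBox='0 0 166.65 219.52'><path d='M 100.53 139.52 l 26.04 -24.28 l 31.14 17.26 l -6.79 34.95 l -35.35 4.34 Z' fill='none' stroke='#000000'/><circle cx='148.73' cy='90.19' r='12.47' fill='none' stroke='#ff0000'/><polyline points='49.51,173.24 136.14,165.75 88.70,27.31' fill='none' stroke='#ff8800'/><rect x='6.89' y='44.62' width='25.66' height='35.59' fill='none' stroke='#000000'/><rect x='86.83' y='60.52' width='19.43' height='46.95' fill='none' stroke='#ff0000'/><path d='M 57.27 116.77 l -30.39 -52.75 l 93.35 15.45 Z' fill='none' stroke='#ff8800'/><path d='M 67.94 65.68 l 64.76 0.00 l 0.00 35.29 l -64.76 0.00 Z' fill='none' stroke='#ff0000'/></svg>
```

Since the viewBox matches the mm dimensions, user units are millimetres directly. The only transform is the Y-flip y_m = 219.52 − y_svg.

Shape 1 is a regular polygon drawn with `<path>`. Its stroke #000000 means cut at S820, F1583. After flipping Y the toolpath is (100.53,80.00) → (126.57,104.28) → (157.71,87.02) → (150.92,52.07) → (115.57,47.73) → (100.53,80.00), returning to the start.

Shape 2 is a circle drawn with `<circle>`. Its stroke #ff0000 means score at S512, F1705. After flipping Y the toolpath is (161.20,129.33) → (160.25,134.10) → (157.55,138.15) → (153.50,140.85) → (148.73,141.80) → (143.96,140.85) → (139.91,138.15) → (137.21,134.10) → (136.26,129.33) → (137.21,124.56) → (139.91,120.51) → (143.96,117.81) → (148.73,116.86) → (153.50,117.81) → (157.55,120.51) → (160.25,124.56) → (161.20,129.33), returning to the start.

Shape 3 is a open polyline drawn with `<polyline>`. Its stroke #ff8800 means engrave at S386, F3522. After flipping Y the toolpath is (49.51,46.28) → (136.14,53.77) → (88.70,192.21).

Shape 4 is a rectangle drawn with `<rect>`. Its stroke #000000 means cut at S820, F1583. After flipping Y the toolpath is (6.89,174.90) → (32.55,174.90) → (32.55,139.31) → (6.89,139.31) → (6.89,174.90), returning to the start.

Shape 5 is a rectangle drawn with `<rect>`. Its stroke #ff0000 means score at S512, F1705. After flipping Y the toolpath is (86.83,159.00) → (106.26,159.00) → (106.26,112.05) → (86.83,112.05) → (86.83,159.00), returning to the start.

Shape 6 is a closed polygon drawn with `<path>`. Its stroke #ff8800 means engrave at S386, F3522. After flipping Y the toolpath is (57.27,102.75) → (26.88,155.50) → (120.23,140.05) → (57.27,102.75), returning to the start.

Shape 7 is a rectangle drawn with `<path>`. Its stroke #ff0000 means score at S512, F1705. After flipping Y the toolpath is (67.94,153.84) → (132.70,153.84) → (132.70,118.55) → (67.94,118.55) → (67.94,153.84), returning to the start.

; Generated by LaserGRBL
G21
G90
G00 X100.53 Y80.00
M3 S820
G1 X126.57 Y104.28 F1583
G1 X157.71 Y87.02
G1 X150.92 Y52.07
G1 X115.57 Y47.73
G1 X100.53 Y80.00
M5
G00 X161.20 Y129.33
M3 S512
G1 X160.25 Y134.10 F1705
G1 X157.55 Y138.15
G1 X153.50 Y140.85
G1 X148.73 Y141.80
G1 X143.96 Y140.85
G1 X139.91 Y138.15
G1 X137.21 Y134.10
G1 X136.26 Y129.33
G1 X137.21 Y124.56
G1 X139.91 Y120.51
G1 X143.96 Y117.81
G1 X148.73 Y116.86
G1 X153.50 Y117.81
G1 X157.55 Y120.51
G1 X160.25 Y124.56
G1 X161.20 Y129.33
M5
G00 X49.51 Y46.28
M3 S386
G1 X136.14 Y53.77 F3522
G1 X88.70 Y192.21
M5
G00 X6.89 Y174.90
M3 S820
G1 X32.55 Y174.90 F1583
G1 X32.55 Y139.31
G1 X6.89 Y139.31
G1 X6.89 Y174.90
M5
G00 X86.83 Y159.00
M3 S512
G1 X106.26 Y159.00 F1705
G1 X106.26 Y112.05
G1 X86.83 Y112.05
G1 X86.83 Y159.00
M5
G00 X57.27 Y102.75
M3 S386
G1 X26.88 Y155.50 F3522
G1 X120.23 Y140.05
G1 X57.27 Y102.75
M5
G00 X67.94 Y153.84
M3 S512
G1 X132.70 Y153.84 F1705
G1 X132.70 Y118.55
G1 X67.94 Y118.55
G1 X67.94 Y153.84
M5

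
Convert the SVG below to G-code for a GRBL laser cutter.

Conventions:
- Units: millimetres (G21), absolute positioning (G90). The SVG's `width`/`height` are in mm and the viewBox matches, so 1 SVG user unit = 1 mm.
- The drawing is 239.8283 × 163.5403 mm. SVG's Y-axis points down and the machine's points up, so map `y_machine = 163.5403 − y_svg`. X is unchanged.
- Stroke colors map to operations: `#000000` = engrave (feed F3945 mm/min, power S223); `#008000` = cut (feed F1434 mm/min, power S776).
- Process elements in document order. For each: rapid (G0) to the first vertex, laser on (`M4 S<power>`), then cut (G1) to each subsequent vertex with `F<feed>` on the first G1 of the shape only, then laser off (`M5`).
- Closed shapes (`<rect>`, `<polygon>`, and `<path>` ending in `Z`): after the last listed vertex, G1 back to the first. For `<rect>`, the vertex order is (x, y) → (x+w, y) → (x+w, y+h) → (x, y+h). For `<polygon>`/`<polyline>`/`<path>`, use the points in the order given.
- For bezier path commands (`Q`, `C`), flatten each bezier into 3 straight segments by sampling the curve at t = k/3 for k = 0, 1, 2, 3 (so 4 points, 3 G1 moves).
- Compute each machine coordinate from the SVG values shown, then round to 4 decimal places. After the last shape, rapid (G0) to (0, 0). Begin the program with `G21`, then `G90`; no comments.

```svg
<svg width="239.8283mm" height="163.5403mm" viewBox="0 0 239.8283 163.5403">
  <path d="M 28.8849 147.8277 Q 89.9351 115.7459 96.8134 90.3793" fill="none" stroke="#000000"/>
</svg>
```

G21
G90
G0 X28.8849 Y15.7126
M4 S223
G1 X63.5659 Y36.3543 F3945
G1 X86.2088 Y55.5038
G1 X96.8134 Y73.1610
M5
G0 X0.0000 Y0.0000

1 u = 1 mm; y_m = 163.5403 − y.

[1] `<path>` quadratic bezier, #000000→engrave S223 F3945: (28.8849,15.7126) → (63.5659,36.3543) → (86.2088,55.5038) → (96.8134,73.1610)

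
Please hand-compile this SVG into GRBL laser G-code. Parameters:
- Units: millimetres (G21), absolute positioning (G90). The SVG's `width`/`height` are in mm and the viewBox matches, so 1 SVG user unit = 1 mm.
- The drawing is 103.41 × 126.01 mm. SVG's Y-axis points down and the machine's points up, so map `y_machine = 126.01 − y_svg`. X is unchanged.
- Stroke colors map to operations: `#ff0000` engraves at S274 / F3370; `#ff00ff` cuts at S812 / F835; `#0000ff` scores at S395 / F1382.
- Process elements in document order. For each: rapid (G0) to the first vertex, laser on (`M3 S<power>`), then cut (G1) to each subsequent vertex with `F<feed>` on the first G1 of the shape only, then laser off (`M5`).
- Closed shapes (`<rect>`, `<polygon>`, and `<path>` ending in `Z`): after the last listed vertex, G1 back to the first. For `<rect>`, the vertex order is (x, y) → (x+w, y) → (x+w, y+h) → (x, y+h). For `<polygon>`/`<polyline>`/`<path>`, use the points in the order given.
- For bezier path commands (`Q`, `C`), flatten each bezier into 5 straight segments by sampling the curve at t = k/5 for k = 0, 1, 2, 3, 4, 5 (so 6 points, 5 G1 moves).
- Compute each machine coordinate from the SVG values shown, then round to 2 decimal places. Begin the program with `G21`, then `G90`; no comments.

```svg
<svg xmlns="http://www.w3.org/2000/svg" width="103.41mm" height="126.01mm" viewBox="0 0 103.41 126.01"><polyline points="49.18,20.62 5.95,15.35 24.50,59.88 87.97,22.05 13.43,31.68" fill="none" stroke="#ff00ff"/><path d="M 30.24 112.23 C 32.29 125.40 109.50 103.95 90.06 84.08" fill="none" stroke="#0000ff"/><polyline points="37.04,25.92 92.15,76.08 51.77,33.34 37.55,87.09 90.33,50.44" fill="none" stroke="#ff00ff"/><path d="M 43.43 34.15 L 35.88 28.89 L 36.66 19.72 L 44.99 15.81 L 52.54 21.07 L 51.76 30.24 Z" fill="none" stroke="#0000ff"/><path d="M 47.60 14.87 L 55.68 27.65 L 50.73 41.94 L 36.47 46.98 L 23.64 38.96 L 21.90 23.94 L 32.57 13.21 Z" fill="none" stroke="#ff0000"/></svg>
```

G21
G90
G0 X49.18 Y105.39
M3 S812
G1 X5.95 Y110.66 F835
G1 X24.50 Y66.13
G1 X87.97 Y103.96
G1 X13.43 Y94.33
M5
G0 X30.24 Y13.78
M3 S395
G1 X39.11 Y9.74 F1382
G1 X57.78 Y12.28
G1 X77.99 Y19.64
G1 X91.50 Y30.11
G1 X90.06 Y41.93
M5
G0 X37.04 Y100.09
M3 S812
G1 X92.15 Y49.93 F835
G1 X51.77 Y92.67
G1 X37.55 Y38.92
G1 X90.33 Y75.57
M5
G0 X43.43 Y91.86
M3 S395
G1 X35.88 Y97.12 F1382
G1 X36.66 Y106.29
G1 X44.99 Y110.20
G1 X52.54 Y104.94
G1 X51.76 Y95.77
G1 X43.43 Y91.86
M5
G0 X47.60 Y111.14
M3 S274
G1 X55.68 Y98.36 F3370
G1 X50.73 Y84.07
G1 X36.47 Y79.03
G1 X23.64 Y87.05
G1 X21.90 Y102.07
G1 X32.57 Y112.80
G1 X47.60 Y111.14
M5

viewBox `0 0 103.41 126.01` with mm width/height → 1 unit = 1 mm. Flip: y_m = 126.01 − y_svg.

**Shape 1** — `<polyline>` open polyline, stroke `#ff00ff` → cut (S812, F835). Machine vertices: (49.18,105.39) → (5.95,110.66) → (24.50,66.13) → (87.97,103.96) → (13.43,94.33). Open path.

**Shape 2** — `<path>` cubic bezier, stroke `#0000ff` → score (S395, F1382). Control points (SVG): P0=(30.24,112.23), P1=(32.29,125.40), P2=(109.50,103.95), P3=(90.06,84.08); sampled at t=k/5. Machine vertices: (30.24,13.78) → (39.11,9.74) → (57.78,12.28) → (77.99,19.64) → (91.50,30.11) → (90.06,41.93). Open path.

**Shape 3** — `<polyline>` open polyline, stroke `#ff00ff` → cut (S812, F835). Machine vertices: (37.04,100.09) → (92.15,49.93) → (51.77,92.67) → (37.55,38.92) → (90.33,75.57). Open path.

**Shape 4** — `<path>` regular polygon, stroke `#0000ff` → score (S395, F1382). Machine vertices: (43.43,91.86) → (35.88,97.12) → (36.66,106.29) → (44.99,110.20) → (52.54,104.94) → (51.76,95.77) → (43.43,91.86). Closed: final G1 returns to the first vertex.

**Shape 5** — `<path>` regular polygon, stroke `#ff0000` → engrave (S274, F3370). Machine vertices: (47.60,111.14) → (55.68,98.36) → (50.73,84.07) → (36.47,79.03) → (23.64,87.05) → (21.90,102.07) → (32.57,112.80) → (47.60,111.14). Closed: final G1 returns to the first vertex.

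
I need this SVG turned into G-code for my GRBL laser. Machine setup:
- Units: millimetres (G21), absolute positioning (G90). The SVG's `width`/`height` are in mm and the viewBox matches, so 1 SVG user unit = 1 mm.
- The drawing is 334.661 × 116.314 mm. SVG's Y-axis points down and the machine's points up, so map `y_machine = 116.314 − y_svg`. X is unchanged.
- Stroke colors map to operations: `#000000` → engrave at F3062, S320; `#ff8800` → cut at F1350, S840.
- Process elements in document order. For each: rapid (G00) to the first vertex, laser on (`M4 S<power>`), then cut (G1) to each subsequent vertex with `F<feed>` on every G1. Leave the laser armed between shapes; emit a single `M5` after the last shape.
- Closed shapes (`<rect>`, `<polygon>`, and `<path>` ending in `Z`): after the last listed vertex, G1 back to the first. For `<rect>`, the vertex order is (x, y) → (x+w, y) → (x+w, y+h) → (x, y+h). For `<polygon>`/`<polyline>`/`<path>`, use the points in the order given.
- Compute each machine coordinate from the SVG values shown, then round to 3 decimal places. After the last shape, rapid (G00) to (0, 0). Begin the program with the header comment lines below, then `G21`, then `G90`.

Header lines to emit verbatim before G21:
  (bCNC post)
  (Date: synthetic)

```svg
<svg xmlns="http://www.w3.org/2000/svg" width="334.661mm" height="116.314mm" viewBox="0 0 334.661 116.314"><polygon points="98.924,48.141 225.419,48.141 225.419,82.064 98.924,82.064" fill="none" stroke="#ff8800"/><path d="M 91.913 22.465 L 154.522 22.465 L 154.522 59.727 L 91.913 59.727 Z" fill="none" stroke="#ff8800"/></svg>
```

(bCNC post)
(Date: synthetic)
G21
G90
G00 X98.924 Y68.173
M4 S840
G1 X225.419 Y68.173 F1350
G1 X225.419 Y34.250 F1350
G1 X98.924 Y34.250 F1350
G1 X98.924 Y68.173 F1350
G00 X91.913 Y93.849
M4 S840
G1 X154.522 Y93.849 F1350
G1 X154.522 Y56.587 F1350
G1 X91.913 Y56.587 F1350
G1 X91.913 Y93.849 F1350
M5
G00 X0.000 Y0.000

Since the viewBox matches the mm dimensions, user units are millimetres directly. The only transform is the Y-flip y_m = 116.314 − y_svg.

Shape 1 is a rectangle drawn with `<polygon>`. Its stroke #ff8800 means cut at S840, F1350. After flipping Y the toolpath is (98.924,68.173) → (225.419,68.173) → (225.419,34.250) → (98.924,34.250) → (98.924,68.173), returning to the start.

Shape 2 is a rectangle drawn with `<path>`. Its stroke #ff8800 means cut at S840, F1350. After flipping Y the toolpath is (91.913,93.849) → (154.522,93.849) → (154.522,56.587) → (91.913,56.587) → (91.913,93.849), returning to the start.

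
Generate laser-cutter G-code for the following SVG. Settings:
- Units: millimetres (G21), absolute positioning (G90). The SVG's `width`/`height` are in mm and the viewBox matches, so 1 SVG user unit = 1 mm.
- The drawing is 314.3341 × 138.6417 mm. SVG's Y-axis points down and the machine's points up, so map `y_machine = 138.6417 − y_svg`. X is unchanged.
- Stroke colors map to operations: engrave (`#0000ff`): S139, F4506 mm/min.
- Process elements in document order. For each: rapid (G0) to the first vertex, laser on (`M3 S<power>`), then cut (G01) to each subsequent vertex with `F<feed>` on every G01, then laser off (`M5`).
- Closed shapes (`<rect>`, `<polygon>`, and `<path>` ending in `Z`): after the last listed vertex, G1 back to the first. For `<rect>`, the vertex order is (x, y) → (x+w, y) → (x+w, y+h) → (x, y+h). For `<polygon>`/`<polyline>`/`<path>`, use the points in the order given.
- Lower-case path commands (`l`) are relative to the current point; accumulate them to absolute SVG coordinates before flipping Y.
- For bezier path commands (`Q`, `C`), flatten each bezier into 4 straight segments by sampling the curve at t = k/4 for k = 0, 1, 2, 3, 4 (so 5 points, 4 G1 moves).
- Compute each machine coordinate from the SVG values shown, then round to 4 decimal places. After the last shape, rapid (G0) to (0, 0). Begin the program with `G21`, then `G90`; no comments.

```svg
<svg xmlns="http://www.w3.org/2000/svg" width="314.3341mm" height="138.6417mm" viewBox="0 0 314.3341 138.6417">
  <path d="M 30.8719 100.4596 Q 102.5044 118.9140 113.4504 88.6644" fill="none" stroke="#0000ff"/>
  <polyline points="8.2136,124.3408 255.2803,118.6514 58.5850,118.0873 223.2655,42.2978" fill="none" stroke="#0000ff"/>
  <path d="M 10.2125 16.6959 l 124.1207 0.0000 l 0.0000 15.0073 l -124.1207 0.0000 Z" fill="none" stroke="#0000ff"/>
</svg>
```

G21
G90
G0 X30.8719 Y38.1821
M3 S139
G01 X62.8952 Y31.9989 F4506
G01 X87.3328 Y31.9037 F4506
G01 X104.1845 Y37.8965 F4506
G01 X113.4504 Y49.9773 F4506
M5
G0 X8.2136 Y14.3009
M3 S139
G01 X255.2803 Y19.9903 F4506
G01 X58.5850 Y20.5544 F4506
G01 X223.2655 Y96.3439 F4506
M5
G0 X10.2125 Y121.9458
M3 S139
G01 X134.3332 Y121.9458 F4506
G01 X134.3332 Y106.9385 F4506
G01 X10.2125 Y106.9385 F4506
G01 X10.2125 Y121.9458 F4506
M5
G0 X0.0000 Y0.0000

viewBox `0 0 314.3341 138.6417` with mm width/height → 1 unit = 1 mm. Flip: y_m = 138.6417 − y_svg.

**Shape 1** — `<path>` quadratic bezier, stroke `#0000ff` → engrave (S139, F4506). Control points (SVG): P0=(30.8719,100.4596), P1=(102.5044,118.9140), P2=(113.4504,88.6644); sampled at t=k/4. Machine vertices: (30.8719,38.1821) → (62.8952,31.9989) → (87.3328,31.9037) → (104.1845,37.8965) → (113.4504,49.9773). Open path.

**Shape 2** — `<polyline>` open polyline, stroke `#0000ff` → engrave (S139, F4506). Machine vertices: (8.2136,14.3009) → (255.2803,19.9903) → (58.5850,20.5544) → (223.2655,96.3439). Open path.

**Shape 3** — `<path>` rectangle, stroke `#0000ff` → engrave (S139, F4506). Machine vertices: (10.2125,121.9458) → (134.3332,121.9458) → (134.3332,106.9385) → (10.2125,106.9385) → (10.2125,121.9458). Closed: final G1 returns to the first vertex.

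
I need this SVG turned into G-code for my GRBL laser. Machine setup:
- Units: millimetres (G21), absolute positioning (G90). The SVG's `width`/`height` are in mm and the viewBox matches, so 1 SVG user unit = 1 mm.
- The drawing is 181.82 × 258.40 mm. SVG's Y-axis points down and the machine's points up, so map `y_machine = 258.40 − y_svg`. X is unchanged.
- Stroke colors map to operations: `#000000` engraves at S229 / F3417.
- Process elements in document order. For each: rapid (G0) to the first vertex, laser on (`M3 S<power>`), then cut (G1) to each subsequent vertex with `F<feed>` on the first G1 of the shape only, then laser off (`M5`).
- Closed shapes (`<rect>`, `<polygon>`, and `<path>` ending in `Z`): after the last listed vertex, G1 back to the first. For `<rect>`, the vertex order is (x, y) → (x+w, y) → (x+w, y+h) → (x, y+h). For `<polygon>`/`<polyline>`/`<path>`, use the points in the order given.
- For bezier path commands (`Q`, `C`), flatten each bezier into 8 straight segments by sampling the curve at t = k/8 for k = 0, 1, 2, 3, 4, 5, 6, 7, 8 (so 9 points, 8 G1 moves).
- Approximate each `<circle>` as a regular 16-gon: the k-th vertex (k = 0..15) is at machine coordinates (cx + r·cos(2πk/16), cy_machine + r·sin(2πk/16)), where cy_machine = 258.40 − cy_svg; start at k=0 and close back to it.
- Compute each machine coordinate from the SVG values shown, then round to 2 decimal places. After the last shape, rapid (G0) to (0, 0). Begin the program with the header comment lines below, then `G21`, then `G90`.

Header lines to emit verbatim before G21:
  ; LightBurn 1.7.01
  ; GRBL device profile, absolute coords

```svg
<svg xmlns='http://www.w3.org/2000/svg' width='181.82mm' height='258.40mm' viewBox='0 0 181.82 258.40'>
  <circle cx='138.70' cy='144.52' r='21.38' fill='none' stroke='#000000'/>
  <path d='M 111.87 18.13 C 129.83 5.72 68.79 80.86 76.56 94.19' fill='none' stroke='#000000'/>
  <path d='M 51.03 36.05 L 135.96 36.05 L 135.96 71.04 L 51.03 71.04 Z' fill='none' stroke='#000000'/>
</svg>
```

viewBox `0 0 181.82 258.40` with mm width/height → 1 unit = 1 mm. Flip: y_m = 258.40 − y_svg.

**Shape 1** — `<circle>` circle, stroke `#000000` → engrave (S229, F3417). Machine vertices: (160.08,113.88) → (158.45,122.06) → (153.82,129.00) → (146.88,133.63) → (138.70,135.26) → (130.52,133.63) → (123.58,129.00) → (118.95,122.06) → (117.32,113.88) → (118.95,105.70) → (123.58,98.76) → (130.52,94.13) → (138.70,92.50) → (146.88,94.13) → (153.82,98.76) → (158.45,105.70) → (160.08,113.88). Closed: final G1 returns to the first vertex.

**Shape 2** — `<path>` cubic bezier, stroke `#000000` → engrave (S229, F3417). Control points (SVG): P0=(111.87,18.13), P1=(129.83,5.72), P2=(68.79,80.86), P3=(76.56,94.19); sampled at t=k/8. Machine vertices: (111.87,240.27) → (115.19,241.11) → (112.84,235.50) → (106.54,225.17) → (98.04,211.89) → (89.05,197.41) → (81.32,183.46) → (76.58,171.81) → (76.56,164.21). Open path.

**Shape 3** — `<path>` rectangle, stroke `#000000` → engrave (S229, F3417). Machine vertices: (51.03,222.35) → (135.96,222.35) → (135.96,187.36) → (51.03,187.36) → (51.03,222.35). Closed: final G1 returns to the first vertex.

; LightBurn 1.7.01
; GRBL device profile, absolute coords
G21
G90
G0 X160.08 Y113.88
M3 S229
G1 X158.45 Y122.06 F3417
G1 X153.82 Y129.00
G1 X146.88 Y133.63
G1 X138.70 Y135.26
G1 X130.52 Y133.63
G1 X123.58 Y129.00
G1 X118.95 Y122.06
G1 X117.32 Y113.88
G1 X118.95 Y105.70
G1 X123.58 Y98.76
G1 X130.52 Y94.13
G1 X138.70 Y92.50
G1 X146.88 Y94.13
G1 X153.82 Y98.76
G1 X158.45 Y105.70
G1 X160.08 Y113.88
M5
G0 X111.87 Y240.27
M3 S229
G1 X115.19 Y241.11 F3417
G1 X112.84 Y235.50
G1 X106.54 Y225.17
G1 X98.04 Y211.89
G1 X89.05 Y197.41
G1 X81.32 Y183.46
G1 X76.58 Y171.81
G1 X76.56 Y164.21
M5
G0 X51.03 Y222.35
M3 S229
G1 X135.96 Y222.35 F3417
G1 X135.96 Y187.36
G1 X51.03 Y187.36
G1 X51.03 Y222.35
M5
G0 X0.00 Y0.00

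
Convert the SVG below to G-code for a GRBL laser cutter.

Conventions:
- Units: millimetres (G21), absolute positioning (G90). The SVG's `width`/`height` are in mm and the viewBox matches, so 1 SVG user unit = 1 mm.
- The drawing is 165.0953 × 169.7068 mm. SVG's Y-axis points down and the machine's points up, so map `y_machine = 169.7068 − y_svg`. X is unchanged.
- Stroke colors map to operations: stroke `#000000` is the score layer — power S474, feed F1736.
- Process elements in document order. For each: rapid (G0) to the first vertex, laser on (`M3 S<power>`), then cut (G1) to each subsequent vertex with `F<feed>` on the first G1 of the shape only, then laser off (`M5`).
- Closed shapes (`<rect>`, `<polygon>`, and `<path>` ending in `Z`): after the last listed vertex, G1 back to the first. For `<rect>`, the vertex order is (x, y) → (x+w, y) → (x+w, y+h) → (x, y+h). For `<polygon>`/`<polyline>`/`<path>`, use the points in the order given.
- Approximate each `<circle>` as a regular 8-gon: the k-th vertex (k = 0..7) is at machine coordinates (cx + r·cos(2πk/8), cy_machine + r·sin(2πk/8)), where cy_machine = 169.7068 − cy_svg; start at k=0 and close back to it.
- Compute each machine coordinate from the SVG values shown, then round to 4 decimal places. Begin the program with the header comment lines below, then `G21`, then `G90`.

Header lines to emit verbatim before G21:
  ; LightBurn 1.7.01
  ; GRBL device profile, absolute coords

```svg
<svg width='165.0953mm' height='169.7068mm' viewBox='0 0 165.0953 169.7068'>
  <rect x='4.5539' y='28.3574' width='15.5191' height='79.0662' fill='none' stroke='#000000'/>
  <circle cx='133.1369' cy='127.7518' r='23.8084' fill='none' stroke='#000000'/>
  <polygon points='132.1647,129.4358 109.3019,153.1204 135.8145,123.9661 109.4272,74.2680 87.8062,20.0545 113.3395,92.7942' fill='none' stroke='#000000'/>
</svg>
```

viewBox `0 0 165.0953 169.7068` with mm width/height → 1 unit = 1 mm. Flip: y_m = 169.7068 − y_svg.

**Shape 1** — `<rect>` rectangle, stroke `#000000` → score (S474, F1736). Machine vertices: (4.5539,141.3494) → (20.0730,141.3494) → (20.0730,62.2832) → (4.5539,62.2832) → (4.5539,141.3494). Closed: final G1 returns to the first vertex.

**Shape 2** — `<circle>` circle, stroke `#000000` → score (S474, F1736). Machine vertices: (156.9453,41.9550) → (149.9720,58.7901) → (133.1369,65.7634) → (116.3018,58.7901) → (109.3285,41.9550) → (116.3018,25.1199) → (133.1369,18.1466) → (149.9720,25.1199) → (156.9453,41.9550). Closed: final G1 returns to the first vertex.

**Shape 3** — `<polygon>` closed polygon, stroke `#000000` → score (S474, F1736). Machine vertices: (132.1647,40.2710) → (109.3019,16.5864) → (135.8145,45.7407) → (109.4272,95.4388) → (87.8062,149.6523) → (113.3395,76.9126) → (132.1647,40.2710). Closed: final G1 returns to the first vertex.

; LightBurn 1.7.01
; GRBL device profile, absolute coords
G21
G90
G0 X4.5539 Y141.3494
M3 S474
G1 X20.0730 Y141.3494 F1736
G1 X20.0730 Y62.2832
G1 X4.5539 Y62.2832
G1 X4.5539 Y141.3494
M5
G0 X156.9453 Y41.9550
M3 S474
G1 X149.9720 Y58.7901 F1736
G1 X133.1369 Y65.7634
G1 X116.3018 Y58.7901
G1 X109.3285 Y41.9550
G1 X116.3018 Y25.1199
G1 X133.1369 Y18.1466
G1 X149.9720 Y25.1199
G1 X156.9453 Y41.9550
M5
G0 X132.1647 Y40.2710
M3 S474
G1 X109.3019 Y16.5864 F1736
G1 X135.8145 Y45.7407
G1 X109.4272 Y95.4388
G1 X87.8062 Y149.6523
G1 X113.3395 Y76.9126
G1 X132.1647 Y40.2710
M5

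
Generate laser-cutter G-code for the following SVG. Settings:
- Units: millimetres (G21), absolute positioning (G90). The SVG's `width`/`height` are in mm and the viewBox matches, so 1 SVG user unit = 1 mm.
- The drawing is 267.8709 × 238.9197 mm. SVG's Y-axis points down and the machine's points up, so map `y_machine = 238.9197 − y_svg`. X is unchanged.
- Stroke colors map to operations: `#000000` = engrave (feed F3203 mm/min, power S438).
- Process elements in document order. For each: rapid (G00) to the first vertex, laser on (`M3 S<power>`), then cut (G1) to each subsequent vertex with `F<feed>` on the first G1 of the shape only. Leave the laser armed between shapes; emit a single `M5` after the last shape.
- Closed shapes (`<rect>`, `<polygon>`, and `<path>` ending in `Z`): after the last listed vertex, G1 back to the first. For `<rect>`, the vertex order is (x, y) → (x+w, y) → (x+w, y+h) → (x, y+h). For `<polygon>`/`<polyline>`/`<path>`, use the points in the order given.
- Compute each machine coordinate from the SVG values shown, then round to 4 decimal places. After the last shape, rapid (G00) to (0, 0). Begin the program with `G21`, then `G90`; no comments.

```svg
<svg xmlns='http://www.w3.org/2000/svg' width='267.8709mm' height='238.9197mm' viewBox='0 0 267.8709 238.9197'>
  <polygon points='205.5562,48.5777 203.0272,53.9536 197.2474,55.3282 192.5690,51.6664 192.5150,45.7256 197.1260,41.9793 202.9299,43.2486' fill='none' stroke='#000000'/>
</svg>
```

G21
G90
G00 X205.5562 Y190.3420
M3 S438
G1 X203.0272 Y184.9661 F3203
G1 X197.2474 Y183.5915
G1 X192.5690 Y187.2533
G1 X192.5150 Y193.1941
G1 X197.1260 Y196.9404
G1 X202.9299 Y195.6711
G1 X205.5562 Y190.3420
M5
G00 X0.0000 Y0.0000

viewBox `0 0 267.8709 238.9197` with mm width/height → 1 unit = 1 mm. Flip: y_m = 238.9197 − y_svg.

**Shape 1** — `<polygon>` regular polygon, stroke `#000000` → engrave (S438, F3203). Machine vertices: (205.5562,190.3420) → (203.0272,184.9661) → (197.2474,183.5915) → (192.5690,187.2533) → (192.5150,193.1941) → (197.1260,196.9404) → (202.9299,195.6711) → (205.5562,190.3420). Closed: final G1 returns to the first vertex.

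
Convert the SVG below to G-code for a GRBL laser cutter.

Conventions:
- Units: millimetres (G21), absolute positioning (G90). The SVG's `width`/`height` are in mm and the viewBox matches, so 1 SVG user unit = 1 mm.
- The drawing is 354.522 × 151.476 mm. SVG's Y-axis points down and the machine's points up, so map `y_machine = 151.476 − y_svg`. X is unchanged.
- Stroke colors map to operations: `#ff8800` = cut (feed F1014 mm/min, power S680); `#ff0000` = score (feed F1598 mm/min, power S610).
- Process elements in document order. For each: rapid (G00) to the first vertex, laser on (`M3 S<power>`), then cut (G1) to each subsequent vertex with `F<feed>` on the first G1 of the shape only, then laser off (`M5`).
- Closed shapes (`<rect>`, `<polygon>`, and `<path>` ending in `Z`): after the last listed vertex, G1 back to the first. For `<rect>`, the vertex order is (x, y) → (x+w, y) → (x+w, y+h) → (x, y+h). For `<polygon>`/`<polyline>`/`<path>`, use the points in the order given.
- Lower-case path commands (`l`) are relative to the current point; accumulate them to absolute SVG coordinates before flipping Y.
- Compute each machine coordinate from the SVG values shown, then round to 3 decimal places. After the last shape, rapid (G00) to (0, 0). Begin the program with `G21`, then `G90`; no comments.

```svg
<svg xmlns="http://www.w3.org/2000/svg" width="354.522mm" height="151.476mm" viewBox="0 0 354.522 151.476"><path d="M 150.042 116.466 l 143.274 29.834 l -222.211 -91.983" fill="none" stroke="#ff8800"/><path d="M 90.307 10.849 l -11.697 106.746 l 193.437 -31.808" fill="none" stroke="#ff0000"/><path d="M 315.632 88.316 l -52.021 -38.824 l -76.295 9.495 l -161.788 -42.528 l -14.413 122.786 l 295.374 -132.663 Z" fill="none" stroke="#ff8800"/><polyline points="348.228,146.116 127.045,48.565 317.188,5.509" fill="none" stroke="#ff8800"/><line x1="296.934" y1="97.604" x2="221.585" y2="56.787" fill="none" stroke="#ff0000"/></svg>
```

G21
G90
G00 X150.042 Y35.010
M3 S680
G1 X293.316 Y5.176 F1014
G1 X71.105 Y97.159
M5
G00 X90.307 Y140.627
M3 S610
G1 X78.610 Y33.881 F1598
G1 X272.047 Y65.689
M5
G00 X315.632 Y63.160
M3 S680
G1 X263.611 Y101.984 F1014
G1 X187.316 Y92.489
G1 X25.528 Y135.017
G1 X11.115 Y12.231
G1 X306.489 Y144.894
G1 X315.632 Y63.160
M5
G00 X348.228 Y5.360
M3 S680
G1 X127.045 Y102.911 F1014
G1 X317.188 Y145.967
M5
G00 X296.934 Y53.872
M3 S610
G1 X221.585 Y94.689 F1598
M5
G00 X0.000 Y0.000

Since the viewBox matches the mm dimensions, user units are millimetres directly. The only transform is the Y-flip y_m = 151.476 − y_svg.

Shape 1 is a open polyline drawn with `<path>`. Its stroke #ff8800 means cut at S680, F1014. After flipping Y the toolpath is (150.042,35.010) → (293.316,5.176) → (71.105,97.159).

Shape 2 is a open polyline drawn with `<path>`. Its stroke #ff0000 means score at S610, F1598. After flipping Y the toolpath is (90.307,140.627) → (78.610,33.881) → (272.047,65.689).

Shape 3 is a closed polygon drawn with `<path>`. Its stroke #ff8800 means cut at S680, F1014. After flipping Y the toolpath is (315.632,63.160) → (263.611,101.984) → (187.316,92.489) → (25.528,135.017) → (11.115,12.231) → (306.489,144.894) → (315.632,63.160), returning to the start.

Shape 4 is a open polyline drawn with `<polyline>`. Its stroke #ff8800 means cut at S680, F1014. After flipping Y the toolpath is (348.228,5.360) → (127.045,102.911) → (317.188,145.967).

Shape 5 is a line segment drawn with `<line>`. Its stroke #ff0000 means score at S610, F1598. After flipping Y the toolpath is (296.934,53.872) → (221.585,94.689).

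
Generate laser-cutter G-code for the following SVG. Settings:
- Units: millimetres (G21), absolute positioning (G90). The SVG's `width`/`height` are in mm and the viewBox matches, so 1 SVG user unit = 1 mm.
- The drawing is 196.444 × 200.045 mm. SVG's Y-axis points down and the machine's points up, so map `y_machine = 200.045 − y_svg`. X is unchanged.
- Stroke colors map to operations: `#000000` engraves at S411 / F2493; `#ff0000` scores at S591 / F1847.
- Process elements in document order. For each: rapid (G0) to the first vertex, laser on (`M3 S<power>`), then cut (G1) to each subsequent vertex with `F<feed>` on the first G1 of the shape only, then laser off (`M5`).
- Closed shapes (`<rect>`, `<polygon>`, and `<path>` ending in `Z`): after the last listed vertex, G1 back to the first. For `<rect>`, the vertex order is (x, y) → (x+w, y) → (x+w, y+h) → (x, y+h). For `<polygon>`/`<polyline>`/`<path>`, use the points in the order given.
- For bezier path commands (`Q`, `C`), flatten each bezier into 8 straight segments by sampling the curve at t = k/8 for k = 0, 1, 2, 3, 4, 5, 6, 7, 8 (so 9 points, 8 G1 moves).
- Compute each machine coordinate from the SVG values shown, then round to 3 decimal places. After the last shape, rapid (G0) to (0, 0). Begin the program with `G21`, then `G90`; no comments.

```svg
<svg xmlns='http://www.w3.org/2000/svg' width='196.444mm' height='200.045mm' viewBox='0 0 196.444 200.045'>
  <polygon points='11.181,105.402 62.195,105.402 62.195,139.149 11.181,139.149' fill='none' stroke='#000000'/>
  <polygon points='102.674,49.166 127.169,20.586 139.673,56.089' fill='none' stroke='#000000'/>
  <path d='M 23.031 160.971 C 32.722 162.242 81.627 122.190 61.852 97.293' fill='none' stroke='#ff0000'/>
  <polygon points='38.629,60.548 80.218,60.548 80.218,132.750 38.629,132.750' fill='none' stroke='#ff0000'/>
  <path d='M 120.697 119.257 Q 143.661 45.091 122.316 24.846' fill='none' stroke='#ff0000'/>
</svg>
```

G21
G90
G0 X11.181 Y94.643
M3 S411
G1 X62.195 Y94.643 F2493
G1 X62.195 Y60.896
G1 X11.181 Y60.896
G1 X11.181 Y94.643
M5
G0 X102.674 Y150.879
M3 S411
G1 X127.169 Y179.459 F2493
G1 X139.673 Y143.956
G1 X102.674 Y150.879
M5
G0 X23.031 Y39.074
M3 S591
G1 X28.293 Y40.424 F1847
G1 X35.966 Y44.986
G1 X44.787 Y52.099
G1 X53.491 Y61.100
G1 X60.814 Y71.328
G1 X65.492 Y82.120
G1 X66.259 Y92.816
G1 X61.852 Y102.752
M5
G0 X38.629 Y139.497
M3 S591
G1 X80.218 Y139.497 F1847
G1 X80.218 Y67.295
G1 X38.629 Y67.295
G1 X38.629 Y139.497
M5
G0 X120.697 Y80.788
M3 S591
G1 X125.746 Y98.487 F1847
G1 X129.410 Y114.501
G1 X131.689 Y128.830
G1 X132.584 Y141.474
G1 X132.094 Y152.433
G1 X130.219 Y161.706
G1 X126.960 Y169.295
G1 X122.316 Y175.199
M5
G0 X0.000 Y0.000

Since the viewBox matches the mm dimensions, user units are millimetres directly. The only transform is the Y-flip y_m = 200.045 − y_svg.

Shape 1 is a rectangle drawn with `<polygon>`. Its stroke #000000 means engrave at S411, F2493. After flipping Y the toolpath is (11.181,94.643) → (62.195,94.643) → (62.195,60.896) → (11.181,60.896) → (11.181,94.643), returning to the start.

Shape 2 is a regular polygon drawn with `<polygon>`. Its stroke #000000 means engrave at S411, F2493. After flipping Y the toolpath is (102.674,150.879) → (127.169,179.459) → (139.673,143.956) → (102.674,150.879), returning to the start.

Shape 3 is a cubic bezier drawn with `<path>`. Its stroke #ff0000 means score at S591, F1847. After flipping Y the toolpath is (23.031,39.074) → (28.293,40.424) → (35.966,44.986) → (44.787,52.099) → (53.491,61.100) → (60.814,71.328) → (65.492,82.120) → (66.259,92.816) → (61.852,102.752).

Shape 4 is a rectangle drawn with `<polygon>`. Its stroke #ff0000 means score at S591, F1847. After flipping Y the toolpath is (38.629,139.497) → (80.218,139.497) → (80.218,67.295) → (38.629,67.295) → (38.629,139.497), returning to the start.

Shape 5 is a quadratic bezier drawn with `<path>`. Its stroke #ff0000 means score at S591, F1847. After flipping Y the toolpath is (120.697,80.788) → (125.746,98.487) → (129.410,114.501) → (131.689,128.830) → (132.584,141.474) → (132.094,152.433) → (130.219,161.706) → (126.960,169.295) → (122.316,175.199).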